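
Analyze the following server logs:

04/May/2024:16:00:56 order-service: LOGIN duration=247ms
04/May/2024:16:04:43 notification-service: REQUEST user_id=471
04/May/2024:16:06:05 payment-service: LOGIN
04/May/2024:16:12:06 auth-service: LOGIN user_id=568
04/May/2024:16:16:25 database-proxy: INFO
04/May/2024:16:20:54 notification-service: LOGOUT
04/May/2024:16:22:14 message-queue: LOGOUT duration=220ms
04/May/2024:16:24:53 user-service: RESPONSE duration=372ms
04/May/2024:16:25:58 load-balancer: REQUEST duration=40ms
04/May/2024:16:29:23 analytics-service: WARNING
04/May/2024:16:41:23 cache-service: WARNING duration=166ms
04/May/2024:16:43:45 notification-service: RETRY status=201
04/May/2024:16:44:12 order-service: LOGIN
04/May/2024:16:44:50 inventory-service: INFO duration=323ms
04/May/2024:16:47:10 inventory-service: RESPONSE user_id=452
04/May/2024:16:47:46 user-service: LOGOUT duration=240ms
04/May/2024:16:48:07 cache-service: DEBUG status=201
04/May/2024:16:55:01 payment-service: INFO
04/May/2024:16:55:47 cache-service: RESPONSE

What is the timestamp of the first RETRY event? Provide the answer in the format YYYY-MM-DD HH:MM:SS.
2024-05-04 16:43:45

To find the first event:

1. Filter for all RETRY events
2. Sort by timestamp
3. Select the first one
4. Timestamp: 2024-05-04 16:43:45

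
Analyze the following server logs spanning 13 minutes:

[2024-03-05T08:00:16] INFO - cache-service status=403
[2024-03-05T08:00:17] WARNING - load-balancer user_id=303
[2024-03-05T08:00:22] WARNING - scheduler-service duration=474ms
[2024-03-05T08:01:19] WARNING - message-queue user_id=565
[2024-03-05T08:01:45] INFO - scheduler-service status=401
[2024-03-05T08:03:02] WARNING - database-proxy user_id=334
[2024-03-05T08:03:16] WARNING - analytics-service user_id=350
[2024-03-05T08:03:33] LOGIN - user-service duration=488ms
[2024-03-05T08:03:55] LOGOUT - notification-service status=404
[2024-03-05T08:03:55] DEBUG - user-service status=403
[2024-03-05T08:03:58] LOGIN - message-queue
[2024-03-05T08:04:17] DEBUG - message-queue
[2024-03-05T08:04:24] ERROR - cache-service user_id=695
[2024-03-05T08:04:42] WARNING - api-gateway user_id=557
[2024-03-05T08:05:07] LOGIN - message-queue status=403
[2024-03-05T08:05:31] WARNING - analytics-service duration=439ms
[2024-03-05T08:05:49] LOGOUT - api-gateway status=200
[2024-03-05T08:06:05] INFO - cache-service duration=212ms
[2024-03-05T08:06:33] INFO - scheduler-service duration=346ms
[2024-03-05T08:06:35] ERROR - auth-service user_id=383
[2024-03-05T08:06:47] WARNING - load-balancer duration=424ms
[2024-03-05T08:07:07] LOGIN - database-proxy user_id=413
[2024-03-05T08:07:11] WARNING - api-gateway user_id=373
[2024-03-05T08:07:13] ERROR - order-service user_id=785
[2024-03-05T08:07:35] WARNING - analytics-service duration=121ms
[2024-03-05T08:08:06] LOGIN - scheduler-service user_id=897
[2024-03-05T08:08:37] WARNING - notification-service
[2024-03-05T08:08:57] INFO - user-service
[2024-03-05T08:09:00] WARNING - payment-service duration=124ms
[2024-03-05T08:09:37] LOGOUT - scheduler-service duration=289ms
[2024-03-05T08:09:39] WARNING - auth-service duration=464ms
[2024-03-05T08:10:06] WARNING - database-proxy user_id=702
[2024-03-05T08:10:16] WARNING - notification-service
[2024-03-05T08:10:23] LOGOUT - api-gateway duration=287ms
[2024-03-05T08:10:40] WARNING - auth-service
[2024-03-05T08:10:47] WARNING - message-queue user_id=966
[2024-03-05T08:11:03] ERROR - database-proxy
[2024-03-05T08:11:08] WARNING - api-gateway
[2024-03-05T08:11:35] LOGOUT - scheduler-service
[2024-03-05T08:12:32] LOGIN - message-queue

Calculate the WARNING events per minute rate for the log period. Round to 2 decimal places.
1.38

To calculate the rate:

1. Count total WARNING events: 18
2. Total time period: 13 minutes
3. Rate = 18 / 13 = 1.38 events per minute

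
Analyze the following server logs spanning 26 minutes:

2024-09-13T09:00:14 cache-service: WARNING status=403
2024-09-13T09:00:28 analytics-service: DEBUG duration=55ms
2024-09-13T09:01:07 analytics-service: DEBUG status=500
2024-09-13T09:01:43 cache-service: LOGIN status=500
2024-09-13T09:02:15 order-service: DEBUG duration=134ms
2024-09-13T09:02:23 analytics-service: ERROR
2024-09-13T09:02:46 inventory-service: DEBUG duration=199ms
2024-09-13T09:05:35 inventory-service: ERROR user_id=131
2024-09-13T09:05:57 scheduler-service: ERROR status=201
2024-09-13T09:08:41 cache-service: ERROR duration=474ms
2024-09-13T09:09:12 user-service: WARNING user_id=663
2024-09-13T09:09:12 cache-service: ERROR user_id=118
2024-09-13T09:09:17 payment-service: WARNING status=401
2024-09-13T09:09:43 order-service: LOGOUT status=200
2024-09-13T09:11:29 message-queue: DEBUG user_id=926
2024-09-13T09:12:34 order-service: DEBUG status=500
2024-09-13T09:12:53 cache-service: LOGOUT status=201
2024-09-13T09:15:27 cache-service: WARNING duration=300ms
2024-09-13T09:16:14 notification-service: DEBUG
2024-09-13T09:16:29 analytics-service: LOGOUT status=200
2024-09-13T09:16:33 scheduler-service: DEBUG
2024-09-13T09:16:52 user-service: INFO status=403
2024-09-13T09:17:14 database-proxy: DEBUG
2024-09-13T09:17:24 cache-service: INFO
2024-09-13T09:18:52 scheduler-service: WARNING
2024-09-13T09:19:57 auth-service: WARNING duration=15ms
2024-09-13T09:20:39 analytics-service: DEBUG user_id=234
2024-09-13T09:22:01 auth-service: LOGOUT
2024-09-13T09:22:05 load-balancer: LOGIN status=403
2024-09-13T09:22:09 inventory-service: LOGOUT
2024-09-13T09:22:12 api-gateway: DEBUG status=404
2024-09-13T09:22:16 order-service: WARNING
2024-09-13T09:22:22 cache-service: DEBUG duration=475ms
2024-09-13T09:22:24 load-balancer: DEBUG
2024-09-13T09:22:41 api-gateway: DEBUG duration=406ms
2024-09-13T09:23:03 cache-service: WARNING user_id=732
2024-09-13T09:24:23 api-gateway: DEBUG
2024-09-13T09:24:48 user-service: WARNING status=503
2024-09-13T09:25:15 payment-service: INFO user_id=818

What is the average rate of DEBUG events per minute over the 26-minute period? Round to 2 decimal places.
0.58

To calculate the rate:

1. Count total DEBUG events: 15
2. Total time period: 26 minutes
3. Rate = 15 / 26 = 0.58 events per minute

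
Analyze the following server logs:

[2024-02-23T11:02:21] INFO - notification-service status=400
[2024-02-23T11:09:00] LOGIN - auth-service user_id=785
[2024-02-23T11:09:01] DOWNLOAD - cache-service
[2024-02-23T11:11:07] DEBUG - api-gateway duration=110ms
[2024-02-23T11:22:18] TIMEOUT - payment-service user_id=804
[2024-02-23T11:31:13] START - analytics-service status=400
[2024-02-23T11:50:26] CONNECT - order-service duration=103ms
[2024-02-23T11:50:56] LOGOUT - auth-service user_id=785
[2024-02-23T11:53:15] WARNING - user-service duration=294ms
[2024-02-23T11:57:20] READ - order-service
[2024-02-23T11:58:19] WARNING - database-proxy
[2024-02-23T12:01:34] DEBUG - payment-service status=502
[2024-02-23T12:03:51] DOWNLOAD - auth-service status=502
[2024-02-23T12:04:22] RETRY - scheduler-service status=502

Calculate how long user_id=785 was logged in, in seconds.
2516

To calculate session duration:

1. Find LOGIN event for user_id=785: 2024-02-23T11:09:00
2. Find LOGOUT event for user_id=785: 2024-02-23T11:50:56
3. Session duration: 2024-02-23T11:50:56 - 2024-02-23T11:09:00 = 2516 seconds (41 minutes)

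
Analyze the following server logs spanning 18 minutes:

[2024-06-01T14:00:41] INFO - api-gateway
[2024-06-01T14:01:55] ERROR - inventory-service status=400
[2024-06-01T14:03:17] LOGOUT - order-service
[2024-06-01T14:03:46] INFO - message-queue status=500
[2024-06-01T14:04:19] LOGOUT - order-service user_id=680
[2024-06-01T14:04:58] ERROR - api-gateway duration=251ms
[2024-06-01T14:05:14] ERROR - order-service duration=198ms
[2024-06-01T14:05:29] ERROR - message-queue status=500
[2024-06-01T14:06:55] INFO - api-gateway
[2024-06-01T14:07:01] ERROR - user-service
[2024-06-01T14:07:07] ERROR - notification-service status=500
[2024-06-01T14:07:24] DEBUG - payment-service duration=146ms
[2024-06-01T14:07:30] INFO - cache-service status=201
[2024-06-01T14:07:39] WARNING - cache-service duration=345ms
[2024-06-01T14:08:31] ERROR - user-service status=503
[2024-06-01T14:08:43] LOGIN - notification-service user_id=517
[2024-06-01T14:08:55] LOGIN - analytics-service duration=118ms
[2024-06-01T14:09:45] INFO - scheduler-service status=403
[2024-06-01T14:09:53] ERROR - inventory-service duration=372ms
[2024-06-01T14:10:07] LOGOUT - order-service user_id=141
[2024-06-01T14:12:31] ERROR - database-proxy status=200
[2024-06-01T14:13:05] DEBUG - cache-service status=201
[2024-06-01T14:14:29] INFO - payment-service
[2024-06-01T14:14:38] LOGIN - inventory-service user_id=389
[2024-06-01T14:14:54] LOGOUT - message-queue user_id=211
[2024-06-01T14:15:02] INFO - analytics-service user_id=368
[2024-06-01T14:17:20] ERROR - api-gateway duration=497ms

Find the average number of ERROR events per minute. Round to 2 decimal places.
0.56

To calculate the rate:

1. Count total ERROR events: 10
2. Total time period: 18 minutes
3. Rate = 10 / 18 = 0.56 events per minute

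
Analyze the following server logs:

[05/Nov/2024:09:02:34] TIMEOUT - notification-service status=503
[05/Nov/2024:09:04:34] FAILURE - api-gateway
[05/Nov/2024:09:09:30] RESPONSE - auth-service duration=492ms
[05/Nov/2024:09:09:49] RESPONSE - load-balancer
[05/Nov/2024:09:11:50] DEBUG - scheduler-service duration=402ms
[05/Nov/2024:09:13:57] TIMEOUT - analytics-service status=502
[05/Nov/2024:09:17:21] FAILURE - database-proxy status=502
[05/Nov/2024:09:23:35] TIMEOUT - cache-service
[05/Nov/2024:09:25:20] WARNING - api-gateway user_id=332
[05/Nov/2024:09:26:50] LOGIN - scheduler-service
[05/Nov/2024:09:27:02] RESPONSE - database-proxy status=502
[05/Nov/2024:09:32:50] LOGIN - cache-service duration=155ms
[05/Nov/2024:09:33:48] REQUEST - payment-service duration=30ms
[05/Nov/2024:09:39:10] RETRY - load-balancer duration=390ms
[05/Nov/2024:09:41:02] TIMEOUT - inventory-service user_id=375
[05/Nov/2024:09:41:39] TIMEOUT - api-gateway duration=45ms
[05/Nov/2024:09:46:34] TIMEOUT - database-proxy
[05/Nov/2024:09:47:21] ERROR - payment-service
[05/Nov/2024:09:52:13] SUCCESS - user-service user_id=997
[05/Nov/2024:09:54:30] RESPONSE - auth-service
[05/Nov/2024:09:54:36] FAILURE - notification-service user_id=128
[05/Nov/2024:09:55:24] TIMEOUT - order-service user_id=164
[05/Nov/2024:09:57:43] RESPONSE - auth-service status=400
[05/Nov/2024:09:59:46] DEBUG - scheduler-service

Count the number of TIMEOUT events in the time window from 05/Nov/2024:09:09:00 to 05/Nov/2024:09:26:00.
2

To count events in the time window:

1. Window boundaries: 05/Nov/2024:09:09:00 to 05/Nov/2024:09:26:00
2. Filter for TIMEOUT events within this window
3. Count matching events: 2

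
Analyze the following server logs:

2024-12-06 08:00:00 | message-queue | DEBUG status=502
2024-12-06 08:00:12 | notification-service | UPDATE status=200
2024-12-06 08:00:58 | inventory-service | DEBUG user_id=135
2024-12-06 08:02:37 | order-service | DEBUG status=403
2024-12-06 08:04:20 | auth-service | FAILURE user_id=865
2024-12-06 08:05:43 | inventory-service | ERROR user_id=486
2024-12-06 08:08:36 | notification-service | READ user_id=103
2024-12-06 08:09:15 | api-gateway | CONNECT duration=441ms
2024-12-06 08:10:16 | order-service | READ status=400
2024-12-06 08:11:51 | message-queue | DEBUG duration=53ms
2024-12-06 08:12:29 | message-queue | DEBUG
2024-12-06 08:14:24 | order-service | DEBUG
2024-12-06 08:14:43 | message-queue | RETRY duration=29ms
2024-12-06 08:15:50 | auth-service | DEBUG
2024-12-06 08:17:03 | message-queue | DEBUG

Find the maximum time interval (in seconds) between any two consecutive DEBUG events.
554

To find the longest gap:

1. Extract all DEBUG events in chronological order
2. Calculate time differences between consecutive events
3. Find the maximum difference
4. Longest gap: 554 seconds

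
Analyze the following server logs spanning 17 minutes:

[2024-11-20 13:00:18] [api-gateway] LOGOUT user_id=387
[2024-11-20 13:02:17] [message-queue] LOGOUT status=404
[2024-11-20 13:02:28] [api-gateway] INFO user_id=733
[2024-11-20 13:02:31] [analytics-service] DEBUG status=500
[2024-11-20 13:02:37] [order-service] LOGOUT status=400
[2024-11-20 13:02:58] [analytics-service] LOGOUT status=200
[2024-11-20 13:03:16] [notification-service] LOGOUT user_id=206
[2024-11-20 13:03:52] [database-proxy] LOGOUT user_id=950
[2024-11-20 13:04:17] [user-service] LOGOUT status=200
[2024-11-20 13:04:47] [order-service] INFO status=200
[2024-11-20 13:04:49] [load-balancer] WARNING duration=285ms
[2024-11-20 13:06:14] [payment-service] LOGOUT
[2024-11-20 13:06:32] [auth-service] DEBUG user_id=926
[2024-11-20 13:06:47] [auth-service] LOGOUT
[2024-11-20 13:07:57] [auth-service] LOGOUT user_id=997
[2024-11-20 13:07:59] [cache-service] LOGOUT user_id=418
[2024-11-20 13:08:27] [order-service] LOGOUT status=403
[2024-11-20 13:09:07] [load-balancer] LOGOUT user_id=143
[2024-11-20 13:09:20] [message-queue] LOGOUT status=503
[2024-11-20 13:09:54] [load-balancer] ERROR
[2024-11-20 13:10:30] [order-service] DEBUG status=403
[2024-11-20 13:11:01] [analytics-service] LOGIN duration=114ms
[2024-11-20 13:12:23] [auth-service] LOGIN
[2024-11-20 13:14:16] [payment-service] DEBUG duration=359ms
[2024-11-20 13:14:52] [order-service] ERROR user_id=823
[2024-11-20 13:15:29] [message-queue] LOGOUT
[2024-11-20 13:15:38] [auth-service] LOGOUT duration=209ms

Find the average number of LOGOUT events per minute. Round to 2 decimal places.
0.94

To calculate the rate:

1. Count total LOGOUT events: 16
2. Total time period: 17 minutes
3. Rate = 16 / 17 = 0.94 events per minute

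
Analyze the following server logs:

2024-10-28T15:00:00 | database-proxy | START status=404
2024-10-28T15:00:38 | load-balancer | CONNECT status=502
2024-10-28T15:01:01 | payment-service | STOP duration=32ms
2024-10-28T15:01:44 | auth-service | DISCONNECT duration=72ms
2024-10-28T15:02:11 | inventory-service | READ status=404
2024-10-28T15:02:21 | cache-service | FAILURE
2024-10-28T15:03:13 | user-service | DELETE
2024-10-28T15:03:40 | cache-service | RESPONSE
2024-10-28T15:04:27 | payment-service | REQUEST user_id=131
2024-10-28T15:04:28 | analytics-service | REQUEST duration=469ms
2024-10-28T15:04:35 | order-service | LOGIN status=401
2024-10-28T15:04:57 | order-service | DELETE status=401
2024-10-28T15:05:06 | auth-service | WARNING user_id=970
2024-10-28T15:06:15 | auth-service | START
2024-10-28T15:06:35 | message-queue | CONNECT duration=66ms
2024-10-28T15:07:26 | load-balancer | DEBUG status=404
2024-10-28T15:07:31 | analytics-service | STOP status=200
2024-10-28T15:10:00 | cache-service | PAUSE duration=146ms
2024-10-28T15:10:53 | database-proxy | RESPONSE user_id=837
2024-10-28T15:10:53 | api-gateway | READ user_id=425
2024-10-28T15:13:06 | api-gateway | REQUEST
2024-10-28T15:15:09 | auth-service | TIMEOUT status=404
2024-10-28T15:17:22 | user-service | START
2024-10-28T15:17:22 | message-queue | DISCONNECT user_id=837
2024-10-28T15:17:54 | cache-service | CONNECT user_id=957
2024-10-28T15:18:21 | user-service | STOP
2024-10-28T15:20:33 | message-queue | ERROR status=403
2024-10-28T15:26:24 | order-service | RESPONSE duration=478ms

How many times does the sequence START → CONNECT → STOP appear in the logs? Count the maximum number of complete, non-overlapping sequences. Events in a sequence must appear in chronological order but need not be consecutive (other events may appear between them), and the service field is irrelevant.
3

To count sequences:

1. Look for pattern: START → CONNECT → STOP
2. Greedily scan the log in chronological order, matching each sequence element in turn (ignoring service)
3. Each time the full pattern completes, increment the count and restart matching from the next event
4. Complete non-overlapping sequences found: 3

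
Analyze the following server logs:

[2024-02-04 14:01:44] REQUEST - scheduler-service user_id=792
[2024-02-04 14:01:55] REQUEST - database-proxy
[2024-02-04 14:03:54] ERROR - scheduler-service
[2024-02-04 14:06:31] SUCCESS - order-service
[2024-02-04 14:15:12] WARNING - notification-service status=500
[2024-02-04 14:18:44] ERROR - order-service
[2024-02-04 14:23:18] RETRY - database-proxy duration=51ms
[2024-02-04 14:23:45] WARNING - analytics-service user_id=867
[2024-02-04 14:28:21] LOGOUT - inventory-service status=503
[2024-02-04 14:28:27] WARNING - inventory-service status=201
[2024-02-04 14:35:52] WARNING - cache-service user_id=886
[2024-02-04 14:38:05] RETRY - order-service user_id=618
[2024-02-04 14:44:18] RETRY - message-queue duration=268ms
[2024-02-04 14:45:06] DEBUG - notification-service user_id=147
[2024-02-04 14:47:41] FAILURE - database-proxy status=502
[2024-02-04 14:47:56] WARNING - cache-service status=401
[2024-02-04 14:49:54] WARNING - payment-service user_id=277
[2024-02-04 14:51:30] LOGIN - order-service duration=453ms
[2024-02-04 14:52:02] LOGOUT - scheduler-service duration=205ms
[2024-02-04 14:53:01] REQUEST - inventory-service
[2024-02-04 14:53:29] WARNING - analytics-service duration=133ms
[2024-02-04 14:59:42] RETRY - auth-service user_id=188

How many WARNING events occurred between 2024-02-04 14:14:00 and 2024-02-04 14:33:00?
3

To count events in the time window:

1. Window boundaries: 2024-02-04 14:14:00 to 2024-02-04 14:33:00
2. Filter for WARNING events within this window
3. Count matching events: 3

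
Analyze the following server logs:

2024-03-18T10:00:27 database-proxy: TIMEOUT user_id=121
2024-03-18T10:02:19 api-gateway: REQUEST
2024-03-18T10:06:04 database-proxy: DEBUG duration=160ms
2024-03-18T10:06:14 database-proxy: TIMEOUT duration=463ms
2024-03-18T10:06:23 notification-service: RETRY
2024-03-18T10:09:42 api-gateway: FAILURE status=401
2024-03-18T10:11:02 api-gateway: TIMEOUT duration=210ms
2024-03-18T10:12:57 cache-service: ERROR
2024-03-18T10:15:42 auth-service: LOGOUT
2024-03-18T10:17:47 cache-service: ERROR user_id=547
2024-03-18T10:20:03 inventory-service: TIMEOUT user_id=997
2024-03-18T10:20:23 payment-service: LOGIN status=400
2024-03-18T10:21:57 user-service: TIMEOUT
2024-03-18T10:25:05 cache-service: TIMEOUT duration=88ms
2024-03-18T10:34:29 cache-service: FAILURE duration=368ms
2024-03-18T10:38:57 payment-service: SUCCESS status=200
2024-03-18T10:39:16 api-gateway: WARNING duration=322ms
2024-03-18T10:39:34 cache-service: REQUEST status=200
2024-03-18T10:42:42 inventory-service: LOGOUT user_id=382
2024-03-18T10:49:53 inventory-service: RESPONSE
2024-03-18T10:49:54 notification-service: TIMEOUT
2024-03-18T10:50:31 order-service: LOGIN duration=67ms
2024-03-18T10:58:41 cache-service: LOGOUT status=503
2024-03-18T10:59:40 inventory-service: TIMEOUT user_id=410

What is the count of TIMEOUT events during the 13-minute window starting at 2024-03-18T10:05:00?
2

To count events in the time window:

1. Window boundaries: 2024-03-18T10:05:00 to 2024-03-18T10:18:00
2. Filter for TIMEOUT events within this window
3. Count matching events: 2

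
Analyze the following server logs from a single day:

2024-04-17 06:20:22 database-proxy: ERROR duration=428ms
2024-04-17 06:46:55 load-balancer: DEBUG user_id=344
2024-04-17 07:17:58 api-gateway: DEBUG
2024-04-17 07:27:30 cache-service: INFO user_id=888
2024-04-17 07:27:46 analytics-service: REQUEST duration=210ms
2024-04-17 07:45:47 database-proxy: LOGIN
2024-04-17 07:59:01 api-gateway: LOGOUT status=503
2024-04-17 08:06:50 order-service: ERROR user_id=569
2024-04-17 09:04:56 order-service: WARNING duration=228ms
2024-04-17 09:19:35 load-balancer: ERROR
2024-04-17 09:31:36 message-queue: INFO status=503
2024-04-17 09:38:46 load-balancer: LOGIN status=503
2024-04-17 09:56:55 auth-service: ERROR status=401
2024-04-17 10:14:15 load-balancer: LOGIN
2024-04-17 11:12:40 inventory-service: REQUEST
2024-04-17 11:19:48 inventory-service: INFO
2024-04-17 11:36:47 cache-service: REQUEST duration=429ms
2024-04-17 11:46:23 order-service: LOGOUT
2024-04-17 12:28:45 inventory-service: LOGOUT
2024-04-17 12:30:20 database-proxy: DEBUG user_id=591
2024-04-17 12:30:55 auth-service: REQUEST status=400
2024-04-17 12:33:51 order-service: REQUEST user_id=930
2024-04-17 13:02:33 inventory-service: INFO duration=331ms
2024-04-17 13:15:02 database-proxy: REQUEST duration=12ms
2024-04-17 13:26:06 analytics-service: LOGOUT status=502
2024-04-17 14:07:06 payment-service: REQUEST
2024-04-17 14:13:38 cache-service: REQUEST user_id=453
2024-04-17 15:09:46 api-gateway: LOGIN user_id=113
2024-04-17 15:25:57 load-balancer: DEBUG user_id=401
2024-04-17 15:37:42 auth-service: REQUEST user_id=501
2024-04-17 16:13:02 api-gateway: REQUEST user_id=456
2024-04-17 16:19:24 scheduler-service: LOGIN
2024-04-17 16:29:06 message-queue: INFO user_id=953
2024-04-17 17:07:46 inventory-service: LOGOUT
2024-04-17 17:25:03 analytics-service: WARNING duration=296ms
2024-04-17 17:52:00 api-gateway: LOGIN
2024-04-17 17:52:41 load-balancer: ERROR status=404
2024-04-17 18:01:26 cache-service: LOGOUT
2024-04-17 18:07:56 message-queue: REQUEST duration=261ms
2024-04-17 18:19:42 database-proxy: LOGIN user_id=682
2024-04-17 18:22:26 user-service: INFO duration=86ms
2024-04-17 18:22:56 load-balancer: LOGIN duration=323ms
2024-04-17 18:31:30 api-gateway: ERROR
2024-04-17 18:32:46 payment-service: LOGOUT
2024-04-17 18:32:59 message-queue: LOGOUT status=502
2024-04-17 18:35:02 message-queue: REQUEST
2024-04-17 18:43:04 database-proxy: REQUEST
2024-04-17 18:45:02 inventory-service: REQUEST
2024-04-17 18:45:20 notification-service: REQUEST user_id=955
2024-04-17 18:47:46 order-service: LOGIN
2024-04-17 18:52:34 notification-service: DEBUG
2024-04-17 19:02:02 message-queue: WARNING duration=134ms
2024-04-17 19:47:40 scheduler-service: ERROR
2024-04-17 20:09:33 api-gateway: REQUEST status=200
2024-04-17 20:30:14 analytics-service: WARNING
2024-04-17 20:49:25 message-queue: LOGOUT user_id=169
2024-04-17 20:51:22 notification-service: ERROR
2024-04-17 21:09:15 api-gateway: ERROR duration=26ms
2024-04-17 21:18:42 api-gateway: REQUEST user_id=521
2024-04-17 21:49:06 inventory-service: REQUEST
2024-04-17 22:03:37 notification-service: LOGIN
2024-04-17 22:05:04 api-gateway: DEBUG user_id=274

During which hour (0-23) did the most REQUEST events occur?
18

To find the peak hour:

1. Group all REQUEST events by hour
2. Count events in each hour
3. Find hour with maximum count
4. Peak hour: 18 (with 5 events)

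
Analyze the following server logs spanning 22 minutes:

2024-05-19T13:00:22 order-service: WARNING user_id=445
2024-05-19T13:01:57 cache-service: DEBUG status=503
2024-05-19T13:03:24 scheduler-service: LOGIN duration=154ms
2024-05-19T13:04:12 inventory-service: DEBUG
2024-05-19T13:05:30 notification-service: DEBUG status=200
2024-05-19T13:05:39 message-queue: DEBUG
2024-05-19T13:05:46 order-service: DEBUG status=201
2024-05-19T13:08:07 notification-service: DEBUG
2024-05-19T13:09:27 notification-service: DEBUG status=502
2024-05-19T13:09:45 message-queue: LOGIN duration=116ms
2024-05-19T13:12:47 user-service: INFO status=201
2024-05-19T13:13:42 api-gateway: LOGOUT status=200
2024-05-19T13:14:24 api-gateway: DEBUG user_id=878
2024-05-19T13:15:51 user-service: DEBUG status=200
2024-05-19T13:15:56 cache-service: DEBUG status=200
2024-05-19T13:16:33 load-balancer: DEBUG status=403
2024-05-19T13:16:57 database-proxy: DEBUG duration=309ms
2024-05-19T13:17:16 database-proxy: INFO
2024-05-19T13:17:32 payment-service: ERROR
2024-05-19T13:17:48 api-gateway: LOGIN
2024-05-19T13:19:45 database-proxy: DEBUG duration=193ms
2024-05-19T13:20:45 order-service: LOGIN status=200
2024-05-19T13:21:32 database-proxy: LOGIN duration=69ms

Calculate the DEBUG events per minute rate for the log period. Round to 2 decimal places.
0.59

To calculate the rate:

1. Count total DEBUG events: 13
2. Total time period: 22 minutes
3. Rate = 13 / 22 = 0.59 events per minute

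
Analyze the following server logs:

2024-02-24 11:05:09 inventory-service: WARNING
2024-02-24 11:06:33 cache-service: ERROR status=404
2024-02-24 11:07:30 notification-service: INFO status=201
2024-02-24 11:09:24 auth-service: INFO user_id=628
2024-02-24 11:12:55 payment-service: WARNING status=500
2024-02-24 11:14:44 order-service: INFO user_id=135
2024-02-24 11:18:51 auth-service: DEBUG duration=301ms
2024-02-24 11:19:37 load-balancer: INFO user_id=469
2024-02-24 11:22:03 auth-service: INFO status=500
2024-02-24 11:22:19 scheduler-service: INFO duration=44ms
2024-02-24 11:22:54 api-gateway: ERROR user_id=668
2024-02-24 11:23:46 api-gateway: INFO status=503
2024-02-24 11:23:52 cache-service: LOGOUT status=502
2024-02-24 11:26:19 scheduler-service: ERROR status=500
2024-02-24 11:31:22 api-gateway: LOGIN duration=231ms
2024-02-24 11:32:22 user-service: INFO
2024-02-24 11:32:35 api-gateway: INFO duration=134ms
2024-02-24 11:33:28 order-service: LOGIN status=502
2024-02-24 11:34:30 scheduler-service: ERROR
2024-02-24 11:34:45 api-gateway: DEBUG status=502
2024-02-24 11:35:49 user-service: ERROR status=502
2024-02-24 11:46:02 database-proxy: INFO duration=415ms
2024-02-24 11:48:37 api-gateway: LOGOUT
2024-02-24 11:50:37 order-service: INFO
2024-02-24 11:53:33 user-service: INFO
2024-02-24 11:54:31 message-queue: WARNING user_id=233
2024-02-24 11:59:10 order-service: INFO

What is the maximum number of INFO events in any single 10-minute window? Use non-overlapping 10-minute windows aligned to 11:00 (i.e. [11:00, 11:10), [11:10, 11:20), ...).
3

To find the burst window:

1. Divide the log period into non-overlapping 10-minute windows starting at 11:00
2. Count INFO events in each window
3. Find the window with maximum count
4. Maximum events in a window: 3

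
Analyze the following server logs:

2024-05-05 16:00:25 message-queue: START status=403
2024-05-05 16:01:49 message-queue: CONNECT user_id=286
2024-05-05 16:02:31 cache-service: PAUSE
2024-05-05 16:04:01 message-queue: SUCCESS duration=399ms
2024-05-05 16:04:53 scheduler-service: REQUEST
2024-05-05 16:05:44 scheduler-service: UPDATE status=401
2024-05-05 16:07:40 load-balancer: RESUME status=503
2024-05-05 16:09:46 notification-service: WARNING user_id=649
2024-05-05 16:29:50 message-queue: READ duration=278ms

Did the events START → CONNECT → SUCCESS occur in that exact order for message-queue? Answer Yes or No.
Yes

To verify sequence order:

1. Find all events in sequence START → CONNECT → SUCCESS for message-queue
2. Extract their timestamps
3. Check if timestamps are in ascending order
4. Result: Yes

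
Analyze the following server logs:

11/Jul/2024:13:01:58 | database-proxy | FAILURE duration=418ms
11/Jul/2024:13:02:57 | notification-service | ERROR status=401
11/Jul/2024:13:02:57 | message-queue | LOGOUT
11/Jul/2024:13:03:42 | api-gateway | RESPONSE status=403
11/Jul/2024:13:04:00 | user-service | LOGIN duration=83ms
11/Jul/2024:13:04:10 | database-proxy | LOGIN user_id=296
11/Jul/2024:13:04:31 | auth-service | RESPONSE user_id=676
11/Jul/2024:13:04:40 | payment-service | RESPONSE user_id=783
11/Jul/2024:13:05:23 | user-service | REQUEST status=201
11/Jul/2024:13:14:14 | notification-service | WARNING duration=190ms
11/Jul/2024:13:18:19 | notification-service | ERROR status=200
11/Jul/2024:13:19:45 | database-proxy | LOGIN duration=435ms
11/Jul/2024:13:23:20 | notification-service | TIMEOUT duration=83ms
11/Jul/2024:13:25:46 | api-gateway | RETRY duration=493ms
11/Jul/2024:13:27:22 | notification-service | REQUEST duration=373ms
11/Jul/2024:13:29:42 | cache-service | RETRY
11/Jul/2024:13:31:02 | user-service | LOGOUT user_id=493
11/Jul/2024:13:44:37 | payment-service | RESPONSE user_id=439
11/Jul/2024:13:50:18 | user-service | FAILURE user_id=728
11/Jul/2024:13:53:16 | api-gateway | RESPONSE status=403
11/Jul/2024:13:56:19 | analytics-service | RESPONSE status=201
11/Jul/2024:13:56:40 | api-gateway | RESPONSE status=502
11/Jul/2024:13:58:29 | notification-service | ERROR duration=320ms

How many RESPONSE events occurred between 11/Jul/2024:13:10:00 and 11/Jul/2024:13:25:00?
0

To count events in the time window:

1. Window boundaries: 11/Jul/2024:13:10:00 to 11/Jul/2024:13:25:00
2. Filter for RESPONSE events within this window
3. Count matching events: 0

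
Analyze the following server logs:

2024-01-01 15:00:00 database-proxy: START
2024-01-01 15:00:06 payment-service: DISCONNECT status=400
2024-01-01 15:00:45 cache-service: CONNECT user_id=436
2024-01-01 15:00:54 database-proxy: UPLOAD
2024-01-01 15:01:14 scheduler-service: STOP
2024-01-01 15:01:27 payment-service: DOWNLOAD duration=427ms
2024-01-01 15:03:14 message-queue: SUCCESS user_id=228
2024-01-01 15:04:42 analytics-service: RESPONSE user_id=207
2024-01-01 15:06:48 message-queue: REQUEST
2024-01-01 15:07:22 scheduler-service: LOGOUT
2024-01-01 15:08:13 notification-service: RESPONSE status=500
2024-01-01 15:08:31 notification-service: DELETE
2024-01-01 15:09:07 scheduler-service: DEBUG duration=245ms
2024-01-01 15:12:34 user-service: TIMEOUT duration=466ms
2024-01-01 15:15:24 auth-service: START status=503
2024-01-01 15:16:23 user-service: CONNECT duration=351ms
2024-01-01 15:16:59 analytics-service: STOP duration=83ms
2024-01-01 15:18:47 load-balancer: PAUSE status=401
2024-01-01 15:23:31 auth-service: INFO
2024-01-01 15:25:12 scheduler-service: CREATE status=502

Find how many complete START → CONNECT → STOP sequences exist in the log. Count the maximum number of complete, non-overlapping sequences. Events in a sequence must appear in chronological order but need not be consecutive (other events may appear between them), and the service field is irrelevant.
2

To count sequences:

1. Look for pattern: START → CONNECT → STOP
2. Greedily scan the log in chronological order, matching each sequence element in turn (ignoring service)
3. Each time the full pattern completes, increment the count and restart matching from the next event
4. Complete non-overlapping sequences found: 2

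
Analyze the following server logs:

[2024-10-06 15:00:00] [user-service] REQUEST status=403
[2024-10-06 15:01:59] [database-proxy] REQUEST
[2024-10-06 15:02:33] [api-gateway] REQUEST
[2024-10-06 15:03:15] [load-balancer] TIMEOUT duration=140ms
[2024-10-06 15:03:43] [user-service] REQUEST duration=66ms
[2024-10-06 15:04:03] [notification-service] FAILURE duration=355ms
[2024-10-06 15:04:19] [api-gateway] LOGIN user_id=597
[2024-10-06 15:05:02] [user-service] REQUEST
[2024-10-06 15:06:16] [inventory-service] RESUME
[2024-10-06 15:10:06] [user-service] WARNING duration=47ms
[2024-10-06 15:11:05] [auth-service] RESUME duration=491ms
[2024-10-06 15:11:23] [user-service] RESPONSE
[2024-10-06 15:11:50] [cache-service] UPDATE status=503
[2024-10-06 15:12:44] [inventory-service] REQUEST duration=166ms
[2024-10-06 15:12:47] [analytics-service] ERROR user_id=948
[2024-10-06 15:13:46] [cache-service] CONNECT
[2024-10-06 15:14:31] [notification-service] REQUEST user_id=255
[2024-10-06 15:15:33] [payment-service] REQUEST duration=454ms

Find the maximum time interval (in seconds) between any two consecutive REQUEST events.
462

To find the longest gap:

1. Extract all REQUEST events in chronological order
2. Calculate time differences between consecutive events
3. Find the maximum difference
4. Longest gap: 462 seconds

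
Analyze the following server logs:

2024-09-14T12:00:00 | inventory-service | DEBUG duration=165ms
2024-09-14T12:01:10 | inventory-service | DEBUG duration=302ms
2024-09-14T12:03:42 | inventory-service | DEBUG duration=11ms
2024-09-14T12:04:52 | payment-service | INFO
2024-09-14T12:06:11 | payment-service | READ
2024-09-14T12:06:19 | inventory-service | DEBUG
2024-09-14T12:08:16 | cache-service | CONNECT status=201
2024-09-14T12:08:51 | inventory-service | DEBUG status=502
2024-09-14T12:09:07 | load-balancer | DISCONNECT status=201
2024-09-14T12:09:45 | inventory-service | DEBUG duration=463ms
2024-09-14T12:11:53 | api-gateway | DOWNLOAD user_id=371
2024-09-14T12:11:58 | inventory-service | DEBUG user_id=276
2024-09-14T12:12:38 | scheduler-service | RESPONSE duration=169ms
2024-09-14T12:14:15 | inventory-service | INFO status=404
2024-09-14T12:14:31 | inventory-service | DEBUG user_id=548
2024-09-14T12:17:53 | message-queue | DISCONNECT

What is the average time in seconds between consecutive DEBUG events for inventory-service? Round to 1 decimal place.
124.4

To calculate average interval:

1. Find all DEBUG events for inventory-service in order
2. Calculate time gaps between consecutive events
3. Compute mean of gaps: 871 / 7 = 124.4 seconds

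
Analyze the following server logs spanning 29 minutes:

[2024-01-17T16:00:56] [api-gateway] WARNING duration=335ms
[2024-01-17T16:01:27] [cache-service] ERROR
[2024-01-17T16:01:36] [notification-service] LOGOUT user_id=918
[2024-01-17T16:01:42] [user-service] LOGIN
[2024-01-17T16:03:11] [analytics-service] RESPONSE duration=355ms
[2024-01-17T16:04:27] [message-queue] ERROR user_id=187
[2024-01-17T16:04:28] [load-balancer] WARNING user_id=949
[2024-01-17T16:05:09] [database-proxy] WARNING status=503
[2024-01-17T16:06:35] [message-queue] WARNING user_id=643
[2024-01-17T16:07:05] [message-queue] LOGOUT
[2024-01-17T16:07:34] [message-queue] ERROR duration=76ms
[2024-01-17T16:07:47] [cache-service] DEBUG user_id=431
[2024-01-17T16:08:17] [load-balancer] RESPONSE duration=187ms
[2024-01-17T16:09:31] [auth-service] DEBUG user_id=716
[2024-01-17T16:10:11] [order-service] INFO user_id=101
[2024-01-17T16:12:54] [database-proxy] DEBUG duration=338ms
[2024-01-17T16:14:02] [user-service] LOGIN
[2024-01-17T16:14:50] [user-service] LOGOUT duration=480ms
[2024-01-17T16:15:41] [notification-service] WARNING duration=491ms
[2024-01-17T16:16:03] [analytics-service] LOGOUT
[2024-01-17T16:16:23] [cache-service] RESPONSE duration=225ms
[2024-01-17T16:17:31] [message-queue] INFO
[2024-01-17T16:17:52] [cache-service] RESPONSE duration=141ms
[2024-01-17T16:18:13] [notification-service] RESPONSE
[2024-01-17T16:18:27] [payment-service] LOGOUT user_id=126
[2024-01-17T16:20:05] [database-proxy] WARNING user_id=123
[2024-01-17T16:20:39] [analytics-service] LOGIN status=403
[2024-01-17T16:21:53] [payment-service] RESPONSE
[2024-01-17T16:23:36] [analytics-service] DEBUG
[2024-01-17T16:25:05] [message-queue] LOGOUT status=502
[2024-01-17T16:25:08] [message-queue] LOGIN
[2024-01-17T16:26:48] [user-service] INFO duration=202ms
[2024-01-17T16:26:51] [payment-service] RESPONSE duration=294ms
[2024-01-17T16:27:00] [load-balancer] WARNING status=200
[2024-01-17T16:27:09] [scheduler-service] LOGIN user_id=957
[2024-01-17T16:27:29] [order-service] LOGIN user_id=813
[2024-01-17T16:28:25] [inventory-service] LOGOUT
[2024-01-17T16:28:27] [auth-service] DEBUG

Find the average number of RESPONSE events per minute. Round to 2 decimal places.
0.24

To calculate the rate:

1. Count total RESPONSE events: 7
2. Total time period: 29 minutes
3. Rate = 7 / 29 = 0.24 events per minute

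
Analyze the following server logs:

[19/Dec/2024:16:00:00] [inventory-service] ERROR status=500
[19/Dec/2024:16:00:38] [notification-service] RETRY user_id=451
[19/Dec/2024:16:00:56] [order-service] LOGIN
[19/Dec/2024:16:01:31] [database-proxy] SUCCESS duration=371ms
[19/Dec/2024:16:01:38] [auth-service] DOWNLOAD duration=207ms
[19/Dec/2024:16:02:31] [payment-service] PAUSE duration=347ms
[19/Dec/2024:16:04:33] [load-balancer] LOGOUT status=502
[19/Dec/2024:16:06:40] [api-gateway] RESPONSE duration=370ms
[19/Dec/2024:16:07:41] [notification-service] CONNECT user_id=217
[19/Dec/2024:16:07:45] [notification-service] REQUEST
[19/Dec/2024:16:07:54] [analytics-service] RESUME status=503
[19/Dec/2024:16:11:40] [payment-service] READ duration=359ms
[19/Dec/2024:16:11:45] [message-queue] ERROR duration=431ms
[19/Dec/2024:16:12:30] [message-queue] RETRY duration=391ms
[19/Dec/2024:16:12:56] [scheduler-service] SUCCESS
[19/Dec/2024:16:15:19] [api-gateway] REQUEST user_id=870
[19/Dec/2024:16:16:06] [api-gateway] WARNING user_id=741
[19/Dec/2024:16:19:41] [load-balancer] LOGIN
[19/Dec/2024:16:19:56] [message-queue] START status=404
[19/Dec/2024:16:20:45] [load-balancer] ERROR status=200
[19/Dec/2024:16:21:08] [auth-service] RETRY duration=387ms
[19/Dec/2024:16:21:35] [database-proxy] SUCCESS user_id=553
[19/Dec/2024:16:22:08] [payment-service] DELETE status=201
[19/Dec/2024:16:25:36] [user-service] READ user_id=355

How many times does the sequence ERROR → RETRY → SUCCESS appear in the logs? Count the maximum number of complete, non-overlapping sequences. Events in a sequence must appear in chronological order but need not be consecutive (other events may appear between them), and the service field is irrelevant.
3

To count sequences:

1. Look for pattern: ERROR → RETRY → SUCCESS
2. Greedily scan the log in chronological order, matching each sequence element in turn (ignoring service)
3. Each time the full pattern completes, increment the count and restart matching from the next event
4. Complete non-overlapping sequences found: 3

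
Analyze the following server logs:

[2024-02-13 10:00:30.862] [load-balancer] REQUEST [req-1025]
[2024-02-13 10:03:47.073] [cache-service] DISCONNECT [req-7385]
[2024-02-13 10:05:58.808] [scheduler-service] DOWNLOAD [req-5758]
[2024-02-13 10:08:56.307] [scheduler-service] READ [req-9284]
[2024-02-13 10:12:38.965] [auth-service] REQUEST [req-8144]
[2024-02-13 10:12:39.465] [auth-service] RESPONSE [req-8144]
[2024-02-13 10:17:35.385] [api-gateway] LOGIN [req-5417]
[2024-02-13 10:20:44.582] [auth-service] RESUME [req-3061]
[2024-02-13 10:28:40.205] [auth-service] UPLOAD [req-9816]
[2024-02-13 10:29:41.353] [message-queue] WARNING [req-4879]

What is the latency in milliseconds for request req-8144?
500

To calculate latency:

1. Find REQUEST with id req-8144: 2024-02-13 10:12:38.965
2. Find RESPONSE with id req-8144: 2024-02-13 10:12:39.465
3. Latency: 2024-02-13 10:12:39.465 - 2024-02-13 10:12:38.965 = 500ms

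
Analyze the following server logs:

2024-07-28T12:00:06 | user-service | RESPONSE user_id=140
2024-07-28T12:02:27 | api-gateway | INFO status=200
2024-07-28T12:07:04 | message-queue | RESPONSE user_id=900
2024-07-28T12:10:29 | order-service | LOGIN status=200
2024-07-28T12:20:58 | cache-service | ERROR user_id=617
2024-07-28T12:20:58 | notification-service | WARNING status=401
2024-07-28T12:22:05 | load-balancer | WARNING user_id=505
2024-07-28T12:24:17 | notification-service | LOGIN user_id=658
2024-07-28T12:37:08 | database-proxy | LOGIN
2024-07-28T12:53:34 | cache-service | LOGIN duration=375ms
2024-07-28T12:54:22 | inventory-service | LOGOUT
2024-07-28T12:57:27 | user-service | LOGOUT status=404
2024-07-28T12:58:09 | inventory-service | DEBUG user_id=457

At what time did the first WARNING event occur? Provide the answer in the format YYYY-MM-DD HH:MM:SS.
2024-07-28 12:20:58

To find the first event:

1. Filter for all WARNING events
2. Sort by timestamp
3. Select the first one
4. Timestamp: 2024-07-28 12:20:58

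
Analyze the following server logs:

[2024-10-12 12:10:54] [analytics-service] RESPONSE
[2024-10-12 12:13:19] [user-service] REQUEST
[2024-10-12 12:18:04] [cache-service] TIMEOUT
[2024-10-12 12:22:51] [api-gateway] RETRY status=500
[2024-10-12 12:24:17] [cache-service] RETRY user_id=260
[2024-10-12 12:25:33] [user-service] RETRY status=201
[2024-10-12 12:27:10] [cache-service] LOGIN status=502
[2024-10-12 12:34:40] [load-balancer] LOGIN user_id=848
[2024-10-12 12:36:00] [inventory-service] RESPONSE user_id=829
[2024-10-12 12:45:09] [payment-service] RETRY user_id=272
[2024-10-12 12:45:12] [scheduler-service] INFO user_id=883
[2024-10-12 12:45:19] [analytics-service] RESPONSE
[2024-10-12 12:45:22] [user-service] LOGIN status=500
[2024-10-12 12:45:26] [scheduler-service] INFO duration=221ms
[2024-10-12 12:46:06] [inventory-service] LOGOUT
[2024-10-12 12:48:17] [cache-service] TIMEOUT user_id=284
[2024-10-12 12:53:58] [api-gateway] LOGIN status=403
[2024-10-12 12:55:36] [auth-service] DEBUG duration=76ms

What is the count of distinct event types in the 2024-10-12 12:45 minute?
4

To count unique event types:

1. Filter events in the minute starting at 2024-10-12 12:45
2. Extract event types from matching entries
3. Count unique types: 4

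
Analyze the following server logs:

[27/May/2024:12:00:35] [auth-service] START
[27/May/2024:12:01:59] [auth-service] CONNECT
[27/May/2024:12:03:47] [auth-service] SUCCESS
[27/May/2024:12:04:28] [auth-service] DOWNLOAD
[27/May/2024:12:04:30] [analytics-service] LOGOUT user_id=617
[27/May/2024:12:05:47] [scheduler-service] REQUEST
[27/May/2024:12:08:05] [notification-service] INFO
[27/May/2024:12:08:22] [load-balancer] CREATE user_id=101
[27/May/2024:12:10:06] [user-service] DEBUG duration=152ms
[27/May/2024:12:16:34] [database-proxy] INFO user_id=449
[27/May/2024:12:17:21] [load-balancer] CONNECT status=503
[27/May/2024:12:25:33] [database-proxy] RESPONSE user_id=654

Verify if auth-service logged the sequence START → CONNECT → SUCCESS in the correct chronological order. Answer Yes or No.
Yes

To verify sequence order:

1. Find all events in sequence START → CONNECT → SUCCESS for auth-service
2. Extract their timestamps
3. Check if timestamps are in ascending order
4. Result: Yes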